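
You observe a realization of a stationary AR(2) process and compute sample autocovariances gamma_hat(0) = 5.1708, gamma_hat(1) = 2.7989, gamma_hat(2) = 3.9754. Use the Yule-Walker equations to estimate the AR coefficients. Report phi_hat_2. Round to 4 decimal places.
\hat\phi_{2} = 0.6730

The Yule-Walker equations for an AR(p) process read, in matrix form,
  Gamma_p phi = r_p,   with   (Gamma_p)_{ij} = gamma(|i - j|),
                       (r_p)_i = gamma(i),   i,j = 1..p.
Substitute the sample gammas (Toeplitz matrix and right-hand side of size 2):
  Gamma_p = [[5.1708, 2.7989], [2.7989, 5.1708]]
  r_p     = [2.7989, 3.9754]
Written out:
  5.1708 phi_1 + 2.7989 phi_2 = 2.7989
  2.7989 phi_1 + 5.1708 phi_2 = 3.9754
Solve by Cramer's rule:
  det = gamma(0)^2 - gamma(1)^2 = (5.1708)^2 - (2.7989)^2 = 26.73717264 - 7.83384121 = 18.90333143
  phi_hat_1 = [gamma(1) gamma(0) - gamma(1) gamma(2)] / det = [(2.7989)(5.1708) - (2.7989)(3.9754)] / 18.90333143 = 3.34580506 / 18.90333143 = 0.177
  phi_hat_2 = [gamma(0) gamma(2) - gamma(1)^2] / det = [(5.1708)(3.9754) - (2.7989)^2] / 18.90333143 = 12.72215711 / 18.90333143 = 0.673
So phi_hat = [0.1770, 0.6730].
Therefore phi_hat_2 = 0.6730.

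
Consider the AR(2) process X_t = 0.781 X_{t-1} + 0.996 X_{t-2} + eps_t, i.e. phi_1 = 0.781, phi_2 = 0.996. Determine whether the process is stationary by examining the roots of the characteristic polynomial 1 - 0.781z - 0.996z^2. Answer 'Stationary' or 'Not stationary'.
\text{Not stationary}

The AR(p) characteristic polynomial is P(z) = 1 - 0.781z - 0.996z^2.
Stationarity requires all roots to lie outside the unit circle, i.e. |z| > 1 for every root.
Set 1 + (-0.781) z + (-0.996) z^2 = 0, i.e. a z^2 + b z + c = 0 with a = -0.996, b = -0.781, c = 1.
Discriminant D = b^2 - 4ac = (-0.781)^2 - 4*(-0.996)*1 = 0.609961 - (-3.984) = 4.593961.
D >= 0, so the roots are real: z = (-b +/- sqrt(D)) / (2a) = (0.781 +/- 2.143353) / (-1.992).
  z_1 = (0.781 + 2.143353) / (-1.992) = -1.468,   |z_1| = 1.468.
  z_2 = (0.781 - 2.143353) / (-1.992) = 0.6839,   |z_2| = 0.6839.
Moduli of all roots: 1.4680, 0.6839.
All moduli strictly greater than 1? No.
Verdict: Not stationary.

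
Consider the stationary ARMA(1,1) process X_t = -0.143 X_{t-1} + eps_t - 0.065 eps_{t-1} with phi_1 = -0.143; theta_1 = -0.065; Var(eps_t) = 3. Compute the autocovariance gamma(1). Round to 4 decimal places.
\gamma(1) = -0.6429

Multiply the model equation by X_{t-k} and take expectations. With theta_0 = psi_0 = 1 and psi_j the MA(infinity) weights, this gives
  gamma(k) - sum_i phi_i gamma(k-i) = c_k,
  c_k = sigma^2 * sum_{j=k..q} theta_j psi_{j-k}   (c_k = 0 for k > q),
using gamma(-m) = gamma(m).
psi-weights needed (psi_j = theta_j + sum_i phi_i psi_{j-i}):
  psi_1 = theta_1 + phi_1 = -0.065 + (-0.143) = -0.208
Right-hand sides:
  c_0 = sigma^2 (1 + theta_1 psi_1) = 3 * (1 + (-0.065)(-0.208)) = 3 * 1.01352 = 3.04056
  c_1 = sigma^2 theta_1 = 3 * (-0.065) = -0.195
  c_2 = 0
Equations for k = 0 and k = 1 (AR order 1):
  gamma(0) = phi_1 gamma(1) + c_0
  gamma(1) = phi_1 gamma(0) + c_1
Substituting the second into the first: gamma(0) (1 - phi_1^2) = c_0 + phi_1 c_1, so
  gamma(0) = (c_0 + phi_1 c_1) / (1 - phi_1^2) = (3.04056 + (-0.143)(-0.195)) / (1 - (-0.143)^2) = 3.068445 / 0.979551 = 3.132502.
  gamma(1) = phi_1 gamma(0) + c_1 = (-0.143)(3.132502) + (-0.195) = -0.642948.
Therefore gamma(1) = -0.6429 (to 4 decimal places).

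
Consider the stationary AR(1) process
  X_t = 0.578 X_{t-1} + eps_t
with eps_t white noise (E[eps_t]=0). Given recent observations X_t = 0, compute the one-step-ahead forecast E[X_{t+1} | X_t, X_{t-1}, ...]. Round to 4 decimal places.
E[X_{t+1} \mid \mathcal F_t] = 0.0000

For an AR(p) model X_t = c + sum_i phi_i X_{t-i} + eps_t, the
one-step-ahead conditional mean is
  E[X_{t+1} | X_t, ...] = c + sum_i phi_i X_{t+1-i}.
Substitute known values:
  E[X_{t+1} | ...] = (0.578) * (0)
                   = 0.0000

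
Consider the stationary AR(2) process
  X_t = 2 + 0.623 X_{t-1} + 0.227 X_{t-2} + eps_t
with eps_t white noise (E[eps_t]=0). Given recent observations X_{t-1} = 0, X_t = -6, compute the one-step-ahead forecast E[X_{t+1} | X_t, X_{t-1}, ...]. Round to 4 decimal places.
E[X_{t+1} \mid \mathcal F_t] = -1.7380

For an AR(p) model X_t = c + sum_i phi_i X_{t-i} + eps_t, the
one-step-ahead conditional mean is
  E[X_{t+1} | X_t, ...] = c + sum_i phi_i X_{t+1-i}.
Substitute known values:
  E[X_{t+1} | ...] = 2 + (0.623) * (-6) + (0.227) * (0)
                   = -1.7380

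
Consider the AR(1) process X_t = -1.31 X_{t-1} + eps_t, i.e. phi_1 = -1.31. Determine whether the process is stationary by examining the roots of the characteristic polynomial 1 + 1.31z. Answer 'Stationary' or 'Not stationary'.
\text{Not stationary}

The AR(p) characteristic polynomial is P(z) = 1 + 1.31z.
Stationarity requires all roots to lie outside the unit circle, i.e. |z| > 1 for every root.
This is linear in z: 1 + (1.31) z = 0  =>  z = -1/(1.31) = -0.763359,  |z| = 0.763359.
Moduli of all roots: 0.7634.
All moduli strictly greater than 1? No.
Verdict: Not stationary.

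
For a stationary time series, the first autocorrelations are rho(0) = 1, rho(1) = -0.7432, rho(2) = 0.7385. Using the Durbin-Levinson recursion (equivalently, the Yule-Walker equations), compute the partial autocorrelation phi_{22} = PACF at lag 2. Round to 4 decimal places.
\phi_{22} = 0.4158

The PACF at lag k is phi_{kk}, the last component of the solution
to the Yule-Walker system G_k phi = r_k where
  (G_k)_{ij} = rho(|i - j|), (r_k)_i = rho(i), i,j = 1..k.
Equivalently, Durbin-Levinson gives phi_{kk} iteratively:
  phi_{11} = rho(1)
  phi_{kk} = [rho(k) - sum_{j=1..k-1} phi_{k-1,j} rho(k-j)]
            / [1 - sum_{j=1..k-1} phi_{k-1,j} rho(j)],
  phi_{k,j} = phi_{k-1,j} - phi_{kk} phi_{k-1,k-j},  j = 1..k-1.
Step k = 1:
  phi_11 = rho(1) = -0.7432.
Step k = 2:
  phi_22 = [rho(2) - phi_11 rho(1)] / [1 - phi_11 rho(1)] = [0.7385 - (-0.7432)(-0.7432)] / [1 - (-0.7432)(-0.7432)]
         = 0.18615376 / 0.44765376 = 0.4158.
Therefore phi_{22} = 0.4158.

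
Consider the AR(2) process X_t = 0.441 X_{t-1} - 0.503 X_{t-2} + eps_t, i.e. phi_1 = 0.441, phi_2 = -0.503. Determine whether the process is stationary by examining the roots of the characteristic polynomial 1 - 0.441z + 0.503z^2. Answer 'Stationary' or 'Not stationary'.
\text{Stationary}

The AR(p) characteristic polynomial is P(z) = 1 - 0.441z + 0.503z^2.
Stationarity requires all roots to lie outside the unit circle, i.e. |z| > 1 for every root.
Set 1 + (-0.441) z + (0.503) z^2 = 0, i.e. a z^2 + b z + c = 0 with a = 0.503, b = -0.441, c = 1.
Discriminant D = b^2 - 4ac = (-0.441)^2 - 4*(0.503)*1 = 0.194481 - (2.012) = -1.817519.
D < 0, so the roots are the complex-conjugate pair z = (-b +/- i sqrt(-D)) / (2a) = 0.4384 +/- 1.3401i.
For a conjugate pair |z|^2 = z * conj(z) = (product of roots) = c/a = 1/(0.503) = 1.988072, so |z| = sqrt(1.988072) = 1.41 for both roots.
Moduli of all roots: 1.4100, 1.4100.
All moduli strictly greater than 1? Yes.
Verdict: Stationary.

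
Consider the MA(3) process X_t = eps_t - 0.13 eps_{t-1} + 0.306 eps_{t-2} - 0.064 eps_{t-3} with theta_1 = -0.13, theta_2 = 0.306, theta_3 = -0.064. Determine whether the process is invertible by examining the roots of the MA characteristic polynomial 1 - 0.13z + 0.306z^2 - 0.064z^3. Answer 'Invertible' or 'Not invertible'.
\text{Invertible}

The MA(q) characteristic polynomial is P(z) = 1 - 0.13z + 0.306z^2 - 0.064z^3.
Invertibility requires all roots to lie outside the unit circle, i.e. |z| > 1 for every root.
Degree 3: look for a simple real root z0 first, then factor out (1 - z/z0) and solve the remaining quadratic.
Testing z0 = 5: P(5) = 1 + (-0.13)(5) + (0.306)(5)^2 + (-0.064)(5)^3
  = 1 + (-0.65) + (7.65) + (-8) = 0.  So z_0 = 5 is a root, |z_0| = 5.
Divide out the factor (1 - 0.2 z) = (1 - z/z0) (since 1/z0 = 0.2):
  P(z) = (1 - 0.2 z)(1 + (0.07) z + (0.32) z^2)
  [check: z-coef 0.07 - (0.2) = -0.13; z^2-coef 0.32 - (0.2)(0.07) = 0.306; z^3-coef -(0.2)(0.32) = -0.064.]
Remaining roots from the quadratic factor 1 + (0.07) z + (0.32) z^2:
  Set 1 + (0.07) z + (0.32) z^2 = 0, i.e. a z^2 + b z + c = 0 with a = 0.32, b = 0.07, c = 1.
  Discriminant D = b^2 - 4ac = (0.07)^2 - 4*(0.32)*1 = 0.0049 - (1.28) = -1.2751.
  D < 0, so the roots are the complex-conjugate pair z = (-b +/- i sqrt(-D)) / (2a) = -0.1094 +/- 1.7644i.
  For a conjugate pair |z|^2 = z * conj(z) = (product of roots) = c/a = 1/(0.32) = 3.125, so |z| = sqrt(3.125) = 1.7678 for both roots.
Moduli of all roots: 5.0000, 1.7678, 1.7678.
All moduli strictly greater than 1? Yes.
Verdict: Invertible.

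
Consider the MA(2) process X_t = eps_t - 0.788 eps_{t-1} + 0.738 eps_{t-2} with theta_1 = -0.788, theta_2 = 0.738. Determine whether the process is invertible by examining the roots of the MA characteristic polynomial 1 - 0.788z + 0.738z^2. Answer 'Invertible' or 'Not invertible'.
\text{Invertible}

The MA(q) characteristic polynomial is P(z) = 1 - 0.788z + 0.738z^2.
Invertibility requires all roots to lie outside the unit circle, i.e. |z| > 1 for every root.
Set 1 + (-0.788) z + (0.738) z^2 = 0, i.e. a z^2 + b z + c = 0 with a = 0.738, b = -0.788, c = 1.
Discriminant D = b^2 - 4ac = (-0.788)^2 - 4*(0.738)*1 = 0.620944 - (2.952) = -2.331056.
D < 0, so the roots are the complex-conjugate pair z = (-b +/- i sqrt(-D)) / (2a) = 0.5339 +/- 1.0344i.
For a conjugate pair |z|^2 = z * conj(z) = (product of roots) = c/a = 1/(0.738) = 1.355014, so |z| = sqrt(1.355014) = 1.1641 for both roots.
Moduli of all roots: 1.1641, 1.1641.
All moduli strictly greater than 1? Yes.
Verdict: Invertible.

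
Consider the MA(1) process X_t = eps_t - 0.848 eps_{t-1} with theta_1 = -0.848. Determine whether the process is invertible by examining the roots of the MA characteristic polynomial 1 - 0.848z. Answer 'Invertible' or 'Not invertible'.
\text{Invertible}

The MA(q) characteristic polynomial is P(z) = 1 - 0.848z.
Invertibility requires all roots to lie outside the unit circle, i.e. |z| > 1 for every root.
This is linear in z: 1 + (-0.848) z = 0  =>  z = -1/(-0.848) = 1.179245,  |z| = 1.179245.
Moduli of all roots: 1.1792.
All moduli strictly greater than 1? Yes.
Verdict: Invertible.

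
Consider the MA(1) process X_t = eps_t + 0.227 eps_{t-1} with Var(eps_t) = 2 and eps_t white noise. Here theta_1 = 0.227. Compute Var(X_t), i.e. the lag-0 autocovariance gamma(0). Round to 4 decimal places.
\gamma(0) = 2.1031

For an MA(q) process X_t = eps_t + sum_i theta_i eps_{t-i} with
Var(eps_t) = sigma^2, the variance is
  gamma(0) = sigma^2 * (1 + sum_i theta_i^2).
  sum_i theta_i^2 = (0.227)^2 = 0.051529.
  gamma(0) = 2 * (1 + 0.051529) = 2 * 1.051529 = 2.103058, which rounds to 2.1031.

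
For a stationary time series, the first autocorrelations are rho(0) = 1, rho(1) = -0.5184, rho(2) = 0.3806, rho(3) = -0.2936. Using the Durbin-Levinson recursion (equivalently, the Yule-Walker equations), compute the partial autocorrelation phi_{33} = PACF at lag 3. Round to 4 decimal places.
\phi_{33} = -0.0661

The PACF at lag k is phi_{kk}, the last component of the solution
to the Yule-Walker system G_k phi = r_k where
  (G_k)_{ij} = rho(|i - j|), (r_k)_i = rho(i), i,j = 1..k.
Equivalently, Durbin-Levinson gives phi_{kk} iteratively:
  phi_{11} = rho(1)
  phi_{kk} = [rho(k) - sum_{j=1..k-1} phi_{k-1,j} rho(k-j)]
            / [1 - sum_{j=1..k-1} phi_{k-1,j} rho(j)],
  phi_{k,j} = phi_{k-1,j} - phi_{kk} phi_{k-1,k-j},  j = 1..k-1.
Step k = 1:
  phi_11 = rho(1) = -0.5184.
Step k = 2:
  phi_22 = [rho(2) - phi_11 rho(1)] / [1 - phi_11 rho(1)] = [0.3806 - (-0.5184)(-0.5184)] / [1 - (-0.5184)(-0.5184)]
         = 0.11186144 / 0.73126144 = 0.152971.
  Update: phi_21 = phi_11 - phi_22 phi_11 = -0.5184 - (0.152971)(-0.5184) = -0.4391.
Step k = 3:
  phi_33 = [rho(3) - phi_21 rho(2) - phi_22 rho(1)] / [1 - phi_21 rho(1) - phi_22 rho(2)]
    numerator   = -0.2936 - (-0.4391)(0.3806) - (0.152971)(-0.5184) = -0.04717859
    denominator = 1 - (-0.4391)(-0.5184) - (0.152971)(0.3806) = 0.71414994
  phi_33 = -0.04717859 / 0.71414994 = -0.0661.
Therefore phi_{33} = -0.0661.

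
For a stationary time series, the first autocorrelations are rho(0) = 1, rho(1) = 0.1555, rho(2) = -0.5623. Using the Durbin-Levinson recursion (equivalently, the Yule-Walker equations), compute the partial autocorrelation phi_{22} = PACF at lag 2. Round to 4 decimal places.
\phi_{22} = -0.6010

The PACF at lag k is phi_{kk}, the last component of the solution
to the Yule-Walker system G_k phi = r_k where
  (G_k)_{ij} = rho(|i - j|), (r_k)_i = rho(i), i,j = 1..k.
Equivalently, Durbin-Levinson gives phi_{kk} iteratively:
  phi_{11} = rho(1)
  phi_{kk} = [rho(k) - sum_{j=1..k-1} phi_{k-1,j} rho(k-j)]
            / [1 - sum_{j=1..k-1} phi_{k-1,j} rho(j)],
  phi_{k,j} = phi_{k-1,j} - phi_{kk} phi_{k-1,k-j},  j = 1..k-1.
Step k = 1:
  phi_11 = rho(1) = 0.1555.
Step k = 2:
  phi_22 = [rho(2) - phi_11 rho(1)] / [1 - phi_11 rho(1)] = [-0.5623 - (0.1555)(0.1555)] / [1 - (0.1555)(0.1555)]
         = -0.58648025 / 0.97581975 = -0.601.
Therefore phi_{22} = -0.6010.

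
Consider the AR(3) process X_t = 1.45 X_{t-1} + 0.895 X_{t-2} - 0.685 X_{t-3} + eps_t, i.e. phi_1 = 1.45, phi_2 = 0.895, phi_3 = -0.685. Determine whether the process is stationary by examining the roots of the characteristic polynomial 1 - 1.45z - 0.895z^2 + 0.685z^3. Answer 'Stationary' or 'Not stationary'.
\text{Not stationary}

The AR(p) characteristic polynomial is P(z) = 1 - 1.45z - 0.895z^2 + 0.685z^3.
Stationarity requires all roots to lie outside the unit circle, i.e. |z| > 1 for every root.
Degree 3: look for a simple real root z0 first, then factor out (1 - z/z0) and solve the remaining quadratic.
Testing z0 = 2: P(2) = 1 + (-1.45)(2) + (-0.895)(2)^2 + (0.685)(2)^3
  = 1 + (-2.9) + (-3.58) + (5.48) = 0.  So z_0 = 2 is a root, |z_0| = 2.
Divide out the factor (1 - 0.5 z) = (1 - z/z0) (since 1/z0 = 0.5):
  P(z) = (1 - 0.5 z)(1 + (-0.95) z + (-1.37) z^2)
  [check: z-coef -0.95 - (0.5) = -1.45; z^2-coef -1.37 - (0.5)(-0.95) = -0.895; z^3-coef -(0.5)(-1.37) = 0.685.]
Remaining roots from the quadratic factor 1 + (-0.95) z + (-1.37) z^2:
  Set 1 + (-0.95) z + (-1.37) z^2 = 0, i.e. a z^2 + b z + c = 0 with a = -1.37, b = -0.95, c = 1.
  Discriminant D = b^2 - 4ac = (-0.95)^2 - 4*(-1.37)*1 = 0.9025 - (-5.48) = 6.3825.
  D >= 0, so the roots are real: z = (-b +/- sqrt(D)) / (2a) = (0.95 +/- 2.526361) / (-2.74).
    z_1 = (0.95 + 2.526361) / (-2.74) = -1.2687,   |z_1| = 1.2687.
    z_2 = (0.95 - 2.526361) / (-2.74) = 0.5753,   |z_2| = 0.5753.
Moduli of all roots: 2.0000, 1.2687, 0.5753.
All moduli strictly greater than 1? No.
Verdict: Not stationary.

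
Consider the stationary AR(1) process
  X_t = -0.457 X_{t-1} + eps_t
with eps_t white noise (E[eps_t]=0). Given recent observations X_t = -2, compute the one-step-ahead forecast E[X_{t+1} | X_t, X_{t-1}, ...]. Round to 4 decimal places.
E[X_{t+1} \mid \mathcal F_t] = 0.9140

For an AR(p) model X_t = c + sum_i phi_i X_{t-i} + eps_t, the
one-step-ahead conditional mean is
  E[X_{t+1} | X_t, ...] = c + sum_i phi_i X_{t+1-i}.
Substitute known values:
  E[X_{t+1} | ...] = (-0.457) * (-2)
                   = 0.9140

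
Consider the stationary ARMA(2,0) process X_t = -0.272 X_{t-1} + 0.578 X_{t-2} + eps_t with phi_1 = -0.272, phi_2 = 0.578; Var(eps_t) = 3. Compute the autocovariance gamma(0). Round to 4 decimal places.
\gamma(0) = 7.7068

Multiply the model equation by X_{t-k} and take expectations. With theta_0 = psi_0 = 1 and psi_j the MA(infinity) weights, this gives
  gamma(k) - sum_i phi_i gamma(k-i) = c_k,
  c_k = sigma^2 * sum_{j=k..q} theta_j psi_{j-k}   (c_k = 0 for k > q),
using gamma(-m) = gamma(m).
Pure AR (q = 0): c_0 = sigma^2 = 3, c_k = 0 for k >= 1.
Equations for k = 0, 1, 2 (AR order 2, c_2 = 0):
  (E0) gamma(0) = phi_1 gamma(1) + phi_2 gamma(2) + c_0
  (E1) gamma(1) = phi_1 gamma(0) + phi_2 gamma(1) + c_1
  (E2) gamma(2) = phi_1 gamma(1) + phi_2 gamma(0)
From (E1): gamma(1) = A gamma(0) + B with
  A = phi_1 / (1 - phi_2) = -0.272 / 0.422 = -0.64455,   B = c_1 / (1 - phi_2) = 0 / 0.422 = 0.
Insert (E2) into (E0): gamma(0) (1 - phi_2^2) = phi_1 (1 + phi_2) gamma(1) + c_0.
  phi_1 (1 + phi_2) = (-0.272)(1.578) = -0.429216,   1 - phi_2^2 = 0.665916.
Replace gamma(1) by A gamma(0) + B and collect gamma(0):
  gamma(0) [0.665916 - (-0.429216)(-0.64455)] = c_0 = 3
  gamma(0) * 0.389265 = 3
  gamma(0) = 3 / 0.389265 = 7.706834.
Therefore gamma(0) = 7.7068 (to 4 decimal places).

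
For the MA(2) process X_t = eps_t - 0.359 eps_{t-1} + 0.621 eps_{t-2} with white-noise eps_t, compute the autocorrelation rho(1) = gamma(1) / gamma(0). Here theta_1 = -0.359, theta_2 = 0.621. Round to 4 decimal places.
\rho(1) = -0.3842

For an MA(q) process with theta_0 = 1, the autocovariance is
  gamma(k) = sigma^2 * sum_{i=0..q-k} theta_i * theta_{i+k},
and rho(k) = gamma(k) / gamma(0). Sigma^2 cancels.
  numerator   = (1)*(-0.359) + (-0.359)*(0.621) = -0.581939.
  denominator = (1)^2 + (-0.359)^2 + (0.621)^2 = 1.514522.
  rho(1) = -0.581939 / 1.514522 = -0.3842.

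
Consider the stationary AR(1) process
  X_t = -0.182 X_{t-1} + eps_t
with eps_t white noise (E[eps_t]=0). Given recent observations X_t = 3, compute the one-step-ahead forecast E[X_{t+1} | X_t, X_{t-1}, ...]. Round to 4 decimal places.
E[X_{t+1} \mid \mathcal F_t] = -0.5460

For an AR(p) model X_t = c + sum_i phi_i X_{t-i} + eps_t, the
one-step-ahead conditional mean is
  E[X_{t+1} | X_t, ...] = c + sum_i phi_i X_{t+1-i}.
Substitute known values:
  E[X_{t+1} | ...] = (-0.182) * (3)
                   = -0.5460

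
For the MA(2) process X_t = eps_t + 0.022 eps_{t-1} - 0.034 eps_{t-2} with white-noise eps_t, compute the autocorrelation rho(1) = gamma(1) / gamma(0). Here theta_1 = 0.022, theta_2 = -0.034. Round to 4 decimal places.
\rho(1) = 0.0212

For an MA(q) process with theta_0 = 1, the autocovariance is
  gamma(k) = sigma^2 * sum_{i=0..q-k} theta_i * theta_{i+k},
and rho(k) = gamma(k) / gamma(0). Sigma^2 cancels.
  numerator   = (1)*(0.022) + (0.022)*(-0.034) = 0.021252.
  denominator = (1)^2 + (0.022)^2 + (-0.034)^2 = 1.00164.
  rho(1) = 0.021252 / 1.00164 = 0.0212.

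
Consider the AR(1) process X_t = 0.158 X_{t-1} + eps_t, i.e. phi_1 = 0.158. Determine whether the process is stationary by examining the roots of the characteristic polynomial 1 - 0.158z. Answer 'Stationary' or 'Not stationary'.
\text{Stationary}

The AR(p) characteristic polynomial is P(z) = 1 - 0.158z.
Stationarity requires all roots to lie outside the unit circle, i.e. |z| > 1 for every root.
This is linear in z: 1 + (-0.158) z = 0  =>  z = -1/(-0.158) = 6.329114,  |z| = 6.329114.
Moduli of all roots: 6.3291.
All moduli strictly greater than 1? Yes.
Verdict: Stationary.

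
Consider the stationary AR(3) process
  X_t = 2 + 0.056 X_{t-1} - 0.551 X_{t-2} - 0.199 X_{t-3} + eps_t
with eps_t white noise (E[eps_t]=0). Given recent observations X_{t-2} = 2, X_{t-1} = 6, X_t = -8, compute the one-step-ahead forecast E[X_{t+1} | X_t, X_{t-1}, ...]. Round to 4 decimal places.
E[X_{t+1} \mid \mathcal F_t] = -2.1520

For an AR(p) model X_t = c + sum_i phi_i X_{t-i} + eps_t, the
one-step-ahead conditional mean is
  E[X_{t+1} | X_t, ...] = c + sum_i phi_i X_{t+1-i}.
Substitute known values:
  E[X_{t+1} | ...] = 2 + (0.056) * (-8) + (-0.551) * (6) + (-0.199) * (2)
                   = -2.1520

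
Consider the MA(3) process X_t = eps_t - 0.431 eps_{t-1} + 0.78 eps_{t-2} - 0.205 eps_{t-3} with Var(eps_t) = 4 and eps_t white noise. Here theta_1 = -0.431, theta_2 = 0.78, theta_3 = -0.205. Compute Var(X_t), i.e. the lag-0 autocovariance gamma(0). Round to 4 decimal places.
\gamma(0) = 7.3447

For an MA(q) process X_t = eps_t + sum_i theta_i eps_{t-i} with
Var(eps_t) = sigma^2, the variance is
  gamma(0) = sigma^2 * (1 + sum_i theta_i^2).
  sum_i theta_i^2 = (-0.431)^2 + (0.78)^2 + (-0.205)^2 = 0.185761 + 0.6084 + 0.042025 = 0.836186.
  gamma(0) = 4 * (1 + 0.836186) = 4 * 1.836186 = 7.344744, which rounds to 7.3447.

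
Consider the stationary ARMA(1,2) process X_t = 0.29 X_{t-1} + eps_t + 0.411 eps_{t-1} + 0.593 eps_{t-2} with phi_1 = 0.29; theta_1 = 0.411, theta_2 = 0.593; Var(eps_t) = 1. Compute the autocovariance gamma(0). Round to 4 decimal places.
\gamma(0) = 2.1837

Multiply the model equation by X_{t-k} and take expectations. With theta_0 = psi_0 = 1 and psi_j the MA(infinity) weights, this gives
  gamma(k) - sum_i phi_i gamma(k-i) = c_k,
  c_k = sigma^2 * sum_{j=k..q} theta_j psi_{j-k}   (c_k = 0 for k > q),
using gamma(-m) = gamma(m).
psi-weights needed (psi_j = theta_j + sum_i phi_i psi_{j-i}):
  psi_1 = theta_1 + phi_1 = 0.411 + (0.29) = 0.701
  psi_2 = theta_2 + phi_1 psi_1 = 0.593 + (0.29)(0.701) = 0.79629
Right-hand sides:
  c_0 = sigma^2 (1 + theta_1 psi_1 + theta_2 psi_2) = 1 * (1 + (0.411)(0.701) + (0.593)(0.79629)) = 1 * 1.760311 = 1.760311
  c_1 = sigma^2 (theta_1 + theta_2 psi_1) = 1 * (0.411 + (0.593)(0.701)) = 0.826693
  c_2 = sigma^2 theta_2 = 1 * (0.593) = 0.593
Equations for k = 0 and k = 1 (AR order 1):
  gamma(0) = phi_1 gamma(1) + c_0
  gamma(1) = phi_1 gamma(0) + c_1
Substituting the second into the first: gamma(0) (1 - phi_1^2) = c_0 + phi_1 c_1, so
  gamma(0) = (c_0 + phi_1 c_1) / (1 - phi_1^2) = (1.760311 + (0.29)(0.826693)) / (1 - (0.29)^2) = 2.000052 / 0.9159 = 2.183701.
Therefore gamma(0) = 2.1837 (to 4 decimal places).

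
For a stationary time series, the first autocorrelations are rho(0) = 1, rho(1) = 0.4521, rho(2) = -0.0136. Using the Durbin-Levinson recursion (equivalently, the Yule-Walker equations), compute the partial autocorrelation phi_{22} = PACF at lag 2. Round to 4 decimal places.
\phi_{22} = -0.2740

The PACF at lag k is phi_{kk}, the last component of the solution
to the Yule-Walker system G_k phi = r_k where
  (G_k)_{ij} = rho(|i - j|), (r_k)_i = rho(i), i,j = 1..k.
Equivalently, Durbin-Levinson gives phi_{kk} iteratively:
  phi_{11} = rho(1)
  phi_{kk} = [rho(k) - sum_{j=1..k-1} phi_{k-1,j} rho(k-j)]
            / [1 - sum_{j=1..k-1} phi_{k-1,j} rho(j)],
  phi_{k,j} = phi_{k-1,j} - phi_{kk} phi_{k-1,k-j},  j = 1..k-1.
Step k = 1:
  phi_11 = rho(1) = 0.4521.
Step k = 2:
  phi_22 = [rho(2) - phi_11 rho(1)] / [1 - phi_11 rho(1)] = [-0.0136 - (0.4521)(0.4521)] / [1 - (0.4521)(0.4521)]
         = -0.21799441 / 0.79560559 = -0.274.
Therefore phi_{22} = -0.2740.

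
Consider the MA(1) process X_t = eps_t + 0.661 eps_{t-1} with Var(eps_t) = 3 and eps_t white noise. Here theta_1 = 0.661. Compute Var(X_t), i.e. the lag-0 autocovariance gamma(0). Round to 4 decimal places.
\gamma(0) = 4.3108

For an MA(q) process X_t = eps_t + sum_i theta_i eps_{t-i} with
Var(eps_t) = sigma^2, the variance is
  gamma(0) = sigma^2 * (1 + sum_i theta_i^2).
  sum_i theta_i^2 = (0.661)^2 = 0.436921.
  gamma(0) = 3 * (1 + 0.436921) = 3 * 1.436921 = 4.310763, which rounds to 4.3108.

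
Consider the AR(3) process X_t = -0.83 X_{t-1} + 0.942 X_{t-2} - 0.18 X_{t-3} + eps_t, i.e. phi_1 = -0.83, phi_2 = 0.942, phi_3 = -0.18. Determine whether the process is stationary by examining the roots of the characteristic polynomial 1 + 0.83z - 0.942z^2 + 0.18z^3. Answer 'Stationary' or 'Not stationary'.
\text{Not stationary}

The AR(p) characteristic polynomial is P(z) = 1 + 0.83z - 0.942z^2 + 0.18z^3.
Stationarity requires all roots to lie outside the unit circle, i.e. |z| > 1 for every root.
Degree 3: look for a simple real root z0 first, then factor out (1 - z/z0) and solve the remaining quadratic.
Testing z0 = 2.5: P(2.5) = 1 + (0.83)(2.5) + (-0.942)(2.5)^2 + (0.18)(2.5)^3
  = 1 + (2.075) + (-5.8875) + (2.8125) = 0.  So z_0 = 2.5 is a root, |z_0| = 2.5.
Divide out the factor (1 - 0.4 z) = (1 - z/z0) (since 1/z0 = 0.4):
  P(z) = (1 - 0.4 z)(1 + (1.23) z + (-0.45) z^2)
  [check: z-coef 1.23 - (0.4) = 0.83; z^2-coef -0.45 - (0.4)(1.23) = -0.942; z^3-coef -(0.4)(-0.45) = 0.18.]
Remaining roots from the quadratic factor 1 + (1.23) z + (-0.45) z^2:
  Set 1 + (1.23) z + (-0.45) z^2 = 0, i.e. a z^2 + b z + c = 0 with a = -0.45, b = 1.23, c = 1.
  Discriminant D = b^2 - 4ac = (1.23)^2 - 4*(-0.45)*1 = 1.5129 - (-1.8) = 3.3129.
  D >= 0, so the roots are real: z = (-b +/- sqrt(D)) / (2a) = (-1.23 +/- 1.820137) / (-0.9).
    z_1 = (-1.23 + 1.820137) / (-0.9) = -0.6557,   |z_1| = 0.6557.
    z_2 = (-1.23 - 1.820137) / (-0.9) = 3.389,   |z_2| = 3.389.
Moduli of all roots: 2.5000, 0.6557, 3.3890.
All moduli strictly greater than 1? No.
Verdict: Not stationary.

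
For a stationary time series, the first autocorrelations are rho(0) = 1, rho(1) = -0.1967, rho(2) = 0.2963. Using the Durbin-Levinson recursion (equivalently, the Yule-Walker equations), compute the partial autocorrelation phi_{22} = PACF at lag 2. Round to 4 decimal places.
\phi_{22} = 0.2680

The PACF at lag k is phi_{kk}, the last component of the solution
to the Yule-Walker system G_k phi = r_k where
  (G_k)_{ij} = rho(|i - j|), (r_k)_i = rho(i), i,j = 1..k.
Equivalently, Durbin-Levinson gives phi_{kk} iteratively:
  phi_{11} = rho(1)
  phi_{kk} = [rho(k) - sum_{j=1..k-1} phi_{k-1,j} rho(k-j)]
            / [1 - sum_{j=1..k-1} phi_{k-1,j} rho(j)],
  phi_{k,j} = phi_{k-1,j} - phi_{kk} phi_{k-1,k-j},  j = 1..k-1.
Step k = 1:
  phi_11 = rho(1) = -0.1967.
Step k = 2:
  phi_22 = [rho(2) - phi_11 rho(1)] / [1 - phi_11 rho(1)] = [0.2963 - (-0.1967)(-0.1967)] / [1 - (-0.1967)(-0.1967)]
         = 0.25760911 / 0.96130911 = 0.268.
Therefore phi_{22} = 0.2680.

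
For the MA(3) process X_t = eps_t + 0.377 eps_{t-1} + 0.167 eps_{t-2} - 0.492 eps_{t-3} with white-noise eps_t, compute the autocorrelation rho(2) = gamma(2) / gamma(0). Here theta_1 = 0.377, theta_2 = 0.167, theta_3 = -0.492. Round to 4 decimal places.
\rho(2) = -0.0131

For an MA(q) process with theta_0 = 1, the autocovariance is
  gamma(k) = sigma^2 * sum_{i=0..q-k} theta_i * theta_{i+k},
and rho(k) = gamma(k) / gamma(0). Sigma^2 cancels.
  numerator   = (1)*(0.167) + (0.377)*(-0.492) = -0.018484.
  denominator = (1)^2 + (0.377)^2 + (0.167)^2 + (-0.492)^2 = 1.412082.
  rho(2) = -0.018484 / 1.412082 = -0.0131.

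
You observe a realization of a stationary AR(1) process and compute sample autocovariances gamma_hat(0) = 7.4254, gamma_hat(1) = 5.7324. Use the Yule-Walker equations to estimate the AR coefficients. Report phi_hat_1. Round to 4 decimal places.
\hat\phi_{1} = 0.7720

The Yule-Walker equations for an AR(p) process read, in matrix form,
  Gamma_p phi = r_p,   with   (Gamma_p)_{ij} = gamma(|i - j|),
                       (r_p)_i = gamma(i),   i,j = 1..p.
Substitute the sample gammas (Toeplitz matrix and right-hand side of size 1):
  Gamma_p = [[7.4254]]
  r_p     = [5.7324]
With p = 1 this is the single equation gamma(0) phi_1 = gamma(1):
  phi_hat_1 = gamma(1) / gamma(0) = 5.7324 / 7.4254 = 0.7720.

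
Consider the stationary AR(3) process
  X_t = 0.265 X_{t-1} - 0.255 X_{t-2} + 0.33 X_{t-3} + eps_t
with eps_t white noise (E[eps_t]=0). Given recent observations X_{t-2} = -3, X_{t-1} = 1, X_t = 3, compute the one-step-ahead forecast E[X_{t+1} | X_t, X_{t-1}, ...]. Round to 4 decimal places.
E[X_{t+1} \mid \mathcal F_t] = -0.4500

For an AR(p) model X_t = c + sum_i phi_i X_{t-i} + eps_t, the
one-step-ahead conditional mean is
  E[X_{t+1} | X_t, ...] = c + sum_i phi_i X_{t+1-i}.
Substitute known values:
  E[X_{t+1} | ...] = (0.265) * (3) + (-0.255) * (1) + (0.33) * (-3)
                   = -0.4500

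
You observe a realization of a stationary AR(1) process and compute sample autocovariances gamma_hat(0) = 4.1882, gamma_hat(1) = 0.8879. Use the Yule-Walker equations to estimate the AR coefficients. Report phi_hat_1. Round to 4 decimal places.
\hat\phi_{1} = 0.2120

The Yule-Walker equations for an AR(p) process read, in matrix form,
  Gamma_p phi = r_p,   with   (Gamma_p)_{ij} = gamma(|i - j|),
                       (r_p)_i = gamma(i),   i,j = 1..p.
Substitute the sample gammas (Toeplitz matrix and right-hand side of size 1):
  Gamma_p = [[4.1882]]
  r_p     = [0.8879]
With p = 1 this is the single equation gamma(0) phi_1 = gamma(1):
  phi_hat_1 = gamma(1) / gamma(0) = 0.8879 / 4.1882 = 0.2120.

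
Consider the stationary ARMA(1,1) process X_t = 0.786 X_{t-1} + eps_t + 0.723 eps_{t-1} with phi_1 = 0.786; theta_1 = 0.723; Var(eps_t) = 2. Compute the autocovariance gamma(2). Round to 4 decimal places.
\gamma(2) = 9.7335

Multiply the model equation by X_{t-k} and take expectations. With theta_0 = psi_0 = 1 and psi_j the MA(infinity) weights, this gives
  gamma(k) - sum_i phi_i gamma(k-i) = c_k,
  c_k = sigma^2 * sum_{j=k..q} theta_j psi_{j-k}   (c_k = 0 for k > q),
using gamma(-m) = gamma(m).
psi-weights needed (psi_j = theta_j + sum_i phi_i psi_{j-i}):
  psi_1 = theta_1 + phi_1 = 0.723 + (0.786) = 1.509
Right-hand sides:
  c_0 = sigma^2 (1 + theta_1 psi_1) = 2 * (1 + (0.723)(1.509)) = 2 * 2.091007 = 4.182014
  c_1 = sigma^2 theta_1 = 2 * (0.723) = 1.446
  c_2 = 0
Equations for k = 0 and k = 1 (AR order 1):
  gamma(0) = phi_1 gamma(1) + c_0
  gamma(1) = phi_1 gamma(0) + c_1
Substituting the second into the first: gamma(0) (1 - phi_1^2) = c_0 + phi_1 c_1, so
  gamma(0) = (c_0 + phi_1 c_1) / (1 - phi_1^2) = (4.182014 + (0.786)(1.446)) / (1 - (0.786)^2) = 5.31857 / 0.382204 = 13.915527.
  gamma(1) = phi_1 gamma(0) + c_1 = (0.786)(13.915527) + (1.446) = 12.383604.
For k = 2 (> q): gamma(2) = phi_1 gamma(1) = (0.786)(12.383604) = 9.733513.
Therefore gamma(2) = 9.7335 (to 4 decimal places).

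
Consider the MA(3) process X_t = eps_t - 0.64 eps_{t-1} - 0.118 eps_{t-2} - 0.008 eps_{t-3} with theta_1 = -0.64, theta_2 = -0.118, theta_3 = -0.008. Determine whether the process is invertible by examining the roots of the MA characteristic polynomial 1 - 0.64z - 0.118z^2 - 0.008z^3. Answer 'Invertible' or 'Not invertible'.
\text{Invertible}

The MA(q) characteristic polynomial is P(z) = 1 - 0.64z - 0.118z^2 - 0.008z^3.
Invertibility requires all roots to lie outside the unit circle, i.e. |z| > 1 for every root.
Degree 3: look for a simple real root z0 first, then factor out (1 - z/z0) and solve the remaining quadratic.
Testing z0 = 1.25: P(1.25) = 1 + (-0.64)(1.25) + (-0.118)(1.25)^2 + (-0.008)(1.25)^3
  = 1 + (-0.8) + (-0.184375) + (-0.015625) = 0.  So z_0 = 1.25 is a root, |z_0| = 1.25.
Divide out the factor (1 - 0.8 z) = (1 - z/z0) (since 1/z0 = 0.8):
  P(z) = (1 - 0.8 z)(1 + (0.16) z + (0.01) z^2)
  [check: z-coef 0.16 - (0.8) = -0.64; z^2-coef 0.01 - (0.8)(0.16) = -0.118; z^3-coef -(0.8)(0.01) = -0.008.]
Remaining roots from the quadratic factor 1 + (0.16) z + (0.01) z^2:
  Set 1 + (0.16) z + (0.01) z^2 = 0, i.e. a z^2 + b z + c = 0 with a = 0.01, b = 0.16, c = 1.
  Discriminant D = b^2 - 4ac = (0.16)^2 - 4*(0.01)*1 = 0.0256 - (0.04) = -0.0144.
  D < 0, so the roots are the complex-conjugate pair z = (-b +/- i sqrt(-D)) / (2a) = -8 +/- 6i.
  For a conjugate pair |z|^2 = z * conj(z) = (product of roots) = c/a = 1/(0.01) = 100, so |z| = sqrt(100) = 10 for both roots.
Moduli of all roots: 1.2500, 10.0000, 10.0000.
All moduli strictly greater than 1? Yes.
Verdict: Invertible.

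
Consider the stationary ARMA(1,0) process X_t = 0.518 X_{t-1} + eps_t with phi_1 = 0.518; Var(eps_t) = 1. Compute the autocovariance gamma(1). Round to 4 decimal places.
\gamma(1) = 0.7080

Multiply the model equation by X_{t-k} and take expectations. With theta_0 = psi_0 = 1 and psi_j the MA(infinity) weights, this gives
  gamma(k) - sum_i phi_i gamma(k-i) = c_k,
  c_k = sigma^2 * sum_{j=k..q} theta_j psi_{j-k}   (c_k = 0 for k > q),
using gamma(-m) = gamma(m).
Pure AR (q = 0): c_0 = sigma^2 = 1, c_k = 0 for k >= 1.
Equations for k = 0 and k = 1 (AR order 1):
  gamma(0) = phi_1 gamma(1) + c_0
  gamma(1) = phi_1 gamma(0) + c_1
Substituting the second into the first: gamma(0) (1 - phi_1^2) = c_0 + phi_1 c_1, so
  gamma(0) = c_0 / (1 - phi_1^2) = 1 / (1 - (0.518)^2) = 1 / 0.731676 = 1.366725.
  gamma(1) = phi_1 gamma(0) = (0.518)(1.366725) = 0.707964.
Therefore gamma(1) = 0.7080 (to 4 decimal places).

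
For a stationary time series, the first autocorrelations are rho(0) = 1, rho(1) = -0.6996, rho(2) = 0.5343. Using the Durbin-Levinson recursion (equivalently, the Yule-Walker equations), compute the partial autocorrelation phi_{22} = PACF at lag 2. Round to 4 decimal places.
\phi_{22} = 0.0879

The PACF at lag k is phi_{kk}, the last component of the solution
to the Yule-Walker system G_k phi = r_k where
  (G_k)_{ij} = rho(|i - j|), (r_k)_i = rho(i), i,j = 1..k.
Equivalently, Durbin-Levinson gives phi_{kk} iteratively:
  phi_{11} = rho(1)
  phi_{kk} = [rho(k) - sum_{j=1..k-1} phi_{k-1,j} rho(k-j)]
            / [1 - sum_{j=1..k-1} phi_{k-1,j} rho(j)],
  phi_{k,j} = phi_{k-1,j} - phi_{kk} phi_{k-1,k-j},  j = 1..k-1.
Step k = 1:
  phi_11 = rho(1) = -0.6996.
Step k = 2:
  phi_22 = [rho(2) - phi_11 rho(1)] / [1 - phi_11 rho(1)] = [0.5343 - (-0.6996)(-0.6996)] / [1 - (-0.6996)(-0.6996)]
         = 0.04485984 / 0.51055984 = 0.0879.
Therefore phi_{22} = 0.0879.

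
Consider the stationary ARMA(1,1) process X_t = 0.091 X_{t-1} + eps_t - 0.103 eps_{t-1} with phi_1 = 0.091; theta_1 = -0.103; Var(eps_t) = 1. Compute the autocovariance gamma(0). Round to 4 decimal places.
\gamma(0) = 1.0001

Multiply the model equation by X_{t-k} and take expectations. With theta_0 = psi_0 = 1 and psi_j the MA(infinity) weights, this gives
  gamma(k) - sum_i phi_i gamma(k-i) = c_k,
  c_k = sigma^2 * sum_{j=k..q} theta_j psi_{j-k}   (c_k = 0 for k > q),
using gamma(-m) = gamma(m).
psi-weights needed (psi_j = theta_j + sum_i phi_i psi_{j-i}):
  psi_1 = theta_1 + phi_1 = -0.103 + (0.091) = -0.012
Right-hand sides:
  c_0 = sigma^2 (1 + theta_1 psi_1) = 1 * (1 + (-0.103)(-0.012)) = 1 * 1.001236 = 1.001236
  c_1 = sigma^2 theta_1 = 1 * (-0.103) = -0.103
  c_2 = 0
Equations for k = 0 and k = 1 (AR order 1):
  gamma(0) = phi_1 gamma(1) + c_0
  gamma(1) = phi_1 gamma(0) + c_1
Substituting the second into the first: gamma(0) (1 - phi_1^2) = c_0 + phi_1 c_1, so
  gamma(0) = (c_0 + phi_1 c_1) / (1 - phi_1^2) = (1.001236 + (0.091)(-0.103)) / (1 - (0.091)^2) = 0.991863 / 0.991719 = 1.000145.
Therefore gamma(0) = 1.0001 (to 4 decimal places).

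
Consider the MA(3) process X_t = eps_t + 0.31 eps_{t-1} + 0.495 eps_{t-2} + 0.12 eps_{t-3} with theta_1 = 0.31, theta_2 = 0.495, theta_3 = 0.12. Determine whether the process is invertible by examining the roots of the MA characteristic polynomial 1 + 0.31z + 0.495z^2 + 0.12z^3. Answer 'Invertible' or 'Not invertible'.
\text{Invertible}

The MA(q) characteristic polynomial is P(z) = 1 + 0.31z + 0.495z^2 + 0.12z^3.
Invertibility requires all roots to lie outside the unit circle, i.e. |z| > 1 for every root.
Degree 3: look for a simple real root z0 first, then factor out (1 - z/z0) and solve the remaining quadratic.
Testing z0 = -4: P(-4) = 1 + (0.31)(-4) + (0.495)(-4)^2 + (0.12)(-4)^3
  = 1 + (-1.24) + (7.92) + (-7.68) = 0.  So z_0 = -4 is a root, |z_0| = 4.
Divide out the factor (1 + 0.25 z) = (1 - z/z0) (since 1/z0 = -0.25):
  P(z) = (1 + 0.25 z)(1 + (0.06) z + (0.48) z^2)
  [check: z-coef 0.06 - (-0.25) = 0.31; z^2-coef 0.48 - (-0.25)(0.06) = 0.495; z^3-coef -(-0.25)(0.48) = 0.12.]
Remaining roots from the quadratic factor 1 + (0.06) z + (0.48) z^2:
  Set 1 + (0.06) z + (0.48) z^2 = 0, i.e. a z^2 + b z + c = 0 with a = 0.48, b = 0.06, c = 1.
  Discriminant D = b^2 - 4ac = (0.06)^2 - 4*(0.48)*1 = 0.0036 - (1.92) = -1.9164.
  D < 0, so the roots are the complex-conjugate pair z = (-b +/- i sqrt(-D)) / (2a) = -0.0625 +/- 1.442i.
  For a conjugate pair |z|^2 = z * conj(z) = (product of roots) = c/a = 1/(0.48) = 2.083333, so |z| = sqrt(2.083333) = 1.4434 for both roots.
Moduli of all roots: 4.0000, 1.4434, 1.4434.
All moduli strictly greater than 1? Yes.
Verdict: Invertible.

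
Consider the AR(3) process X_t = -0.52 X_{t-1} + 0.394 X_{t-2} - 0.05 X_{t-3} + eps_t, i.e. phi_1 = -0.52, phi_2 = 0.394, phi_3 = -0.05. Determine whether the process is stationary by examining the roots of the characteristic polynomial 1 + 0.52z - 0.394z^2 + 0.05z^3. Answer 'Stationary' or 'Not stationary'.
\text{Stationary}

The AR(p) characteristic polynomial is P(z) = 1 + 0.52z - 0.394z^2 + 0.05z^3.
Stationarity requires all roots to lie outside the unit circle, i.e. |z| > 1 for every root.
Degree 3: look for a simple real root z0 first, then factor out (1 - z/z0) and solve the remaining quadratic.
Testing z0 = 5: P(5) = 1 + (0.52)(5) + (-0.394)(5)^2 + (0.05)(5)^3
  = 1 + (2.6) + (-9.85) + (6.25) = 0.  So z_0 = 5 is a root, |z_0| = 5.
Divide out the factor (1 - 0.2 z) = (1 - z/z0) (since 1/z0 = 0.2):
  P(z) = (1 - 0.2 z)(1 + (0.72) z + (-0.25) z^2)
  [check: z-coef 0.72 - (0.2) = 0.52; z^2-coef -0.25 - (0.2)(0.72) = -0.394; z^3-coef -(0.2)(-0.25) = 0.05.]
Remaining roots from the quadratic factor 1 + (0.72) z + (-0.25) z^2:
  Set 1 + (0.72) z + (-0.25) z^2 = 0, i.e. a z^2 + b z + c = 0 with a = -0.25, b = 0.72, c = 1.
  Discriminant D = b^2 - 4ac = (0.72)^2 - 4*(-0.25)*1 = 0.5184 - (-1) = 1.5184.
  D >= 0, so the roots are real: z = (-b +/- sqrt(D)) / (2a) = (-0.72 +/- 1.232234) / (-0.5).
    z_1 = (-0.72 + 1.232234) / (-0.5) = -1.0245,   |z_1| = 1.0245.
    z_2 = (-0.72 - 1.232234) / (-0.5) = 3.9045,   |z_2| = 3.9045.
Moduli of all roots: 5.0000, 1.0245, 3.9045.
All moduli strictly greater than 1? Yes.
Verdict: Stationary.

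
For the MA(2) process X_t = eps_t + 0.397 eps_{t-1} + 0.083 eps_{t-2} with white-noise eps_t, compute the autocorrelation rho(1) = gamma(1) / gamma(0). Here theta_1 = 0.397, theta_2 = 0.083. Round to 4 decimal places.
\rho(1) = 0.3692

For an MA(q) process with theta_0 = 1, the autocovariance is
  gamma(k) = sigma^2 * sum_{i=0..q-k} theta_i * theta_{i+k},
and rho(k) = gamma(k) / gamma(0). Sigma^2 cancels.
  numerator   = (1)*(0.397) + (0.397)*(0.083) = 0.429951.
  denominator = (1)^2 + (0.397)^2 + (0.083)^2 = 1.164498.
  rho(1) = 0.429951 / 1.164498 = 0.3692.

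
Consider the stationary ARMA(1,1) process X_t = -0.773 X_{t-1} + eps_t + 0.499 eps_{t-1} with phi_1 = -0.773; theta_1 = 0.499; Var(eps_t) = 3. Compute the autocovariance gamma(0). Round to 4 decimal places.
\gamma(0) = 3.5596

Multiply the model equation by X_{t-k} and take expectations. With theta_0 = psi_0 = 1 and psi_j the MA(infinity) weights, this gives
  gamma(k) - sum_i phi_i gamma(k-i) = c_k,
  c_k = sigma^2 * sum_{j=k..q} theta_j psi_{j-k}   (c_k = 0 for k > q),
using gamma(-m) = gamma(m).
psi-weights needed (psi_j = theta_j + sum_i phi_i psi_{j-i}):
  psi_1 = theta_1 + phi_1 = 0.499 + (-0.773) = -0.274
Right-hand sides:
  c_0 = sigma^2 (1 + theta_1 psi_1) = 3 * (1 + (0.499)(-0.274)) = 3 * 0.863274 = 2.589822
  c_1 = sigma^2 theta_1 = 3 * (0.499) = 1.497
  c_2 = 0
Equations for k = 0 and k = 1 (AR order 1):
  gamma(0) = phi_1 gamma(1) + c_0
  gamma(1) = phi_1 gamma(0) + c_1
Substituting the second into the first: gamma(0) (1 - phi_1^2) = c_0 + phi_1 c_1, so
  gamma(0) = (c_0 + phi_1 c_1) / (1 - phi_1^2) = (2.589822 + (-0.773)(1.497)) / (1 - (-0.773)^2) = 1.432641 / 0.402471 = 3.559613.
Therefore gamma(0) = 3.5596 (to 4 decimal places).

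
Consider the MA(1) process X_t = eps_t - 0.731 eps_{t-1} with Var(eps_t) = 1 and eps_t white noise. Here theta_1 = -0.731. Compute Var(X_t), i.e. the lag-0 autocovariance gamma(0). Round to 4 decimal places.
\gamma(0) = 1.5344

For an MA(q) process X_t = eps_t + sum_i theta_i eps_{t-i} with
Var(eps_t) = sigma^2, the variance is
  gamma(0) = sigma^2 * (1 + sum_i theta_i^2).
  sum_i theta_i^2 = (-0.731)^2 = 0.534361.
  gamma(0) = 1 * (1 + 0.534361) = 1 * 1.534361 = 1.534361, which rounds to 1.5344.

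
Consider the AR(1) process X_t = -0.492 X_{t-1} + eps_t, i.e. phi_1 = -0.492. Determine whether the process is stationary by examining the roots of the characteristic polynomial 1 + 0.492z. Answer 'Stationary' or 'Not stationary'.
\text{Stationary}

The AR(p) characteristic polynomial is P(z) = 1 + 0.492z.
Stationarity requires all roots to lie outside the unit circle, i.e. |z| > 1 for every root.
This is linear in z: 1 + (0.492) z = 0  =>  z = -1/(0.492) = -2.03252,  |z| = 2.03252.
Moduli of all roots: 2.0325.
All moduli strictly greater than 1? Yes.
Verdict: Stationary.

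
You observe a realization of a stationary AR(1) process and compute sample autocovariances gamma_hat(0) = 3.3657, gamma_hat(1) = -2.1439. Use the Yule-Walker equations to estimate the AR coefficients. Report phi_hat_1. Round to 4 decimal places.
\hat\phi_{1} = -0.6370

The Yule-Walker equations for an AR(p) process read, in matrix form,
  Gamma_p phi = r_p,   with   (Gamma_p)_{ij} = gamma(|i - j|),
                       (r_p)_i = gamma(i),   i,j = 1..p.
Substitute the sample gammas (Toeplitz matrix and right-hand side of size 1):
  Gamma_p = [[3.3657]]
  r_p     = [-2.1439]
With p = 1 this is the single equation gamma(0) phi_1 = gamma(1):
  phi_hat_1 = gamma(1) / gamma(0) = -2.1439 / 3.3657 = -0.6370.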